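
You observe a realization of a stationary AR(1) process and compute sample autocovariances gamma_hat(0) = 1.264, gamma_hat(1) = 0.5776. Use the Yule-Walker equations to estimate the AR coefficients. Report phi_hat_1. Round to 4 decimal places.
\hat\phi_{1} = 0.4570

The Yule-Walker equations for an AR(p) process read, in matrix form,
  Gamma_p phi = r_p,   with   (Gamma_p)_{ij} = gamma(|i - j|),
                       (r_p)_i = gamma(i),   i,j = 1..p.
Substitute the sample gammas (Toeplitz matrix and right-hand side of size 1):
  Gamma_p = [[1.264]]
  r_p     = [0.5776]
With p = 1 this is the single equation gamma(0) phi_1 = gamma(1):
  phi_hat_1 = gamma(1) / gamma(0) = 0.5776 / 1.264 = 0.4570.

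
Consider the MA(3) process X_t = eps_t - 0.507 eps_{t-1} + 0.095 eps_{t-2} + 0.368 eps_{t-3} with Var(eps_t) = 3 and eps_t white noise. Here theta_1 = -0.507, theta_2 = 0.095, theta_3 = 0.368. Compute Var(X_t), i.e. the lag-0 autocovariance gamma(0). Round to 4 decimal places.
\gamma(0) = 4.2045

For an MA(q) process X_t = eps_t + sum_i theta_i eps_{t-i} with
Var(eps_t) = sigma^2, the variance is
  gamma(0) = sigma^2 * (1 + sum_i theta_i^2).
  sum_i theta_i^2 = (-0.507)^2 + (0.095)^2 + (0.368)^2 = 0.257049 + 0.009025 + 0.135424 = 0.401498.
  gamma(0) = 3 * (1 + 0.401498) = 3 * 1.401498 = 4.204494, which rounds to 4.2045.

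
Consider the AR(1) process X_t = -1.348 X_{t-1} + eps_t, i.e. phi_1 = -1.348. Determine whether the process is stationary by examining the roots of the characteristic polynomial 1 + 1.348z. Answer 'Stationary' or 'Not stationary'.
\text{Not stationary}

The AR(p) characteristic polynomial is P(z) = 1 + 1.348z.
Stationarity requires all roots to lie outside the unit circle, i.e. |z| > 1 for every root.
This is linear in z: 1 + (1.348) z = 0  =>  z = -1/(1.348) = -0.74184,  |z| = 0.74184.
Moduli of all roots: 0.7418.
All moduli strictly greater than 1? No.
Verdict: Not stationary.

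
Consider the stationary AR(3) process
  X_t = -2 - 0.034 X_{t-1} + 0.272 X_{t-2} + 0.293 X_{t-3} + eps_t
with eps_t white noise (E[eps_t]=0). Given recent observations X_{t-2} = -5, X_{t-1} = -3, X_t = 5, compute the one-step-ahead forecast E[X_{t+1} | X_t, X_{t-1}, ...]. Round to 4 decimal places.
E[X_{t+1} \mid \mathcal F_t] = -4.4510

For an AR(p) model X_t = c + sum_i phi_i X_{t-i} + eps_t, the
one-step-ahead conditional mean is
  E[X_{t+1} | X_t, ...] = c + sum_i phi_i X_{t+1-i}.
Substitute known values:
  E[X_{t+1} | ...] = -2 + (-0.034) * (5) + (0.272) * (-3) + (0.293) * (-5)
                   = -4.4510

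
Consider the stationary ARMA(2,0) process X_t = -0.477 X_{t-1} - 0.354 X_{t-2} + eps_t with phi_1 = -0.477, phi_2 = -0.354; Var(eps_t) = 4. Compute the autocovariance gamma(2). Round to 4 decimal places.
\gamma(2) = -0.9709

Multiply the model equation by X_{t-k} and take expectations. With theta_0 = psi_0 = 1 and psi_j the MA(infinity) weights, this gives
  gamma(k) - sum_i phi_i gamma(k-i) = c_k,
  c_k = sigma^2 * sum_{j=k..q} theta_j psi_{j-k}   (c_k = 0 for k > q),
using gamma(-m) = gamma(m).
Pure AR (q = 0): c_0 = sigma^2 = 4, c_k = 0 for k >= 1.
Equations for k = 0, 1, 2 (AR order 2, c_2 = 0):
  (E0) gamma(0) = phi_1 gamma(1) + phi_2 gamma(2) + c_0
  (E1) gamma(1) = phi_1 gamma(0) + phi_2 gamma(1) + c_1
  (E2) gamma(2) = phi_1 gamma(1) + phi_2 gamma(0)
From (E1): gamma(1) = A gamma(0) + B with
  A = phi_1 / (1 - phi_2) = -0.477 / 1.354 = -0.35229,   B = c_1 / (1 - phi_2) = 0 / 1.354 = 0.
Insert (E2) into (E0): gamma(0) (1 - phi_2^2) = phi_1 (1 + phi_2) gamma(1) + c_0.
  phi_1 (1 + phi_2) = (-0.477)(0.646) = -0.308142,   1 - phi_2^2 = 0.874684.
Replace gamma(1) by A gamma(0) + B and collect gamma(0):
  gamma(0) [0.874684 - (-0.308142)(-0.35229)] = c_0 = 4
  gamma(0) * 0.766129 = 4
  gamma(0) = 4 / 0.766129 = 5.221054.
  gamma(1) = A gamma(0) = (-0.35229)(5.221054) = -1.839323.
  gamma(2) = phi_1 gamma(1) + phi_2 gamma(0) = (-0.477)(-1.839323) + (-0.354)(5.221054) = -0.970896.
Therefore gamma(2) = -0.9709 (to 4 decimal places).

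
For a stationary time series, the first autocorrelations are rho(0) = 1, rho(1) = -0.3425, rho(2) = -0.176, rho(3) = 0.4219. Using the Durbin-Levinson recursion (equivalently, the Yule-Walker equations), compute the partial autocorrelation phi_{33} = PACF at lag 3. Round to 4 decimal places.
\phi_{33} = 0.2901

The PACF at lag k is phi_{kk}, the last component of the solution
to the Yule-Walker system G_k phi = r_k where
  (G_k)_{ij} = rho(|i - j|), (r_k)_i = rho(i), i,j = 1..k.
Equivalently, Durbin-Levinson gives phi_{kk} iteratively:
  phi_{11} = rho(1)
  phi_{kk} = [rho(k) - sum_{j=1..k-1} phi_{k-1,j} rho(k-j)]
            / [1 - sum_{j=1..k-1} phi_{k-1,j} rho(j)],
  phi_{k,j} = phi_{k-1,j} - phi_{kk} phi_{k-1,k-j},  j = 1..k-1.
Step k = 1:
  phi_11 = rho(1) = -0.3425.
Step k = 2:
  phi_22 = [rho(2) - phi_11 rho(1)] / [1 - phi_11 rho(1)] = [-0.176 - (-0.3425)(-0.3425)] / [1 - (-0.3425)(-0.3425)]
         = -0.29330625 / 0.88269375 = -0.332285.
  Update: phi_21 = phi_11 - phi_22 phi_11 = -0.3425 - (-0.332285)(-0.3425) = -0.456308.
Step k = 3:
  phi_33 = [rho(3) - phi_21 rho(2) - phi_22 rho(1)] / [1 - phi_21 rho(1) - phi_22 rho(2)]
    numerator   = 0.4219 - (-0.456308)(-0.176) - (-0.332285)(-0.3425) = 0.22778208
    denominator = 1 - (-0.456308)(-0.3425) - (-0.332285)(-0.176) = 0.78523236
  phi_33 = 0.22778208 / 0.78523236 = 0.2901.
Therefore phi_{33} = 0.2901.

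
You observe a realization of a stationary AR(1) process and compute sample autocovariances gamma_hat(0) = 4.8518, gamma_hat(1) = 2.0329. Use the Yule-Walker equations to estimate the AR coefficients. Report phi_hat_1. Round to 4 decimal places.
\hat\phi_{1} = 0.4190

The Yule-Walker equations for an AR(p) process read, in matrix form,
  Gamma_p phi = r_p,   with   (Gamma_p)_{ij} = gamma(|i - j|),
                       (r_p)_i = gamma(i),   i,j = 1..p.
Substitute the sample gammas (Toeplitz matrix and right-hand side of size 1):
  Gamma_p = [[4.8518]]
  r_p     = [2.0329]
With p = 1 this is the single equation gamma(0) phi_1 = gamma(1):
  phi_hat_1 = gamma(1) / gamma(0) = 2.0329 / 4.8518 = 0.4190.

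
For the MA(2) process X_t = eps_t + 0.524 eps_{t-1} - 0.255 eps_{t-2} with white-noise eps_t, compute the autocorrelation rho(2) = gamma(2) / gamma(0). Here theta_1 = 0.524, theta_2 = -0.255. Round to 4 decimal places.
\rho(2) = -0.1904

For an MA(q) process with theta_0 = 1, the autocovariance is
  gamma(k) = sigma^2 * sum_{i=0..q-k} theta_i * theta_{i+k},
and rho(k) = gamma(k) / gamma(0). Sigma^2 cancels.
  numerator   = (1)*(-0.255) = -0.255.
  denominator = (1)^2 + (0.524)^2 + (-0.255)^2 = 1.339601.
  rho(2) = -0.255 / 1.339601 = -0.1904.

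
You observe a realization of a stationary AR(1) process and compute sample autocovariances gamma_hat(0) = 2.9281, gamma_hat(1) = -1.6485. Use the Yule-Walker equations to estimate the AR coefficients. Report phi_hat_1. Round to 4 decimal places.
\hat\phi_{1} = -0.5630

The Yule-Walker equations for an AR(p) process read, in matrix form,
  Gamma_p phi = r_p,   with   (Gamma_p)_{ij} = gamma(|i - j|),
                       (r_p)_i = gamma(i),   i,j = 1..p.
Substitute the sample gammas (Toeplitz matrix and right-hand side of size 1):
  Gamma_p = [[2.9281]]
  r_p     = [-1.6485]
With p = 1 this is the single equation gamma(0) phi_1 = gamma(1):
  phi_hat_1 = gamma(1) / gamma(0) = -1.6485 / 2.9281 = -0.5630.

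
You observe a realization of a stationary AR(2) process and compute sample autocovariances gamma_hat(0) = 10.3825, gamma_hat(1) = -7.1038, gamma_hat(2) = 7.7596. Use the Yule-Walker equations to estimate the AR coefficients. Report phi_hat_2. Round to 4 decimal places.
\hat\phi_{2} = 0.5250

The Yule-Walker equations for an AR(p) process read, in matrix form,
  Gamma_p phi = r_p,   with   (Gamma_p)_{ij} = gamma(|i - j|),
                       (r_p)_i = gamma(i),   i,j = 1..p.
Substitute the sample gammas (Toeplitz matrix and right-hand side of size 2):
  Gamma_p = [[10.3825, -7.1038], [-7.1038, 10.3825]]
  r_p     = [-7.1038, 7.7596]
Written out:
  10.3825 phi_1 - 7.1038 phi_2 = -7.1038
  -7.1038 phi_1 + 10.3825 phi_2 = 7.7596
Solve by Cramer's rule:
  det = gamma(0)^2 - gamma(1)^2 = (10.3825)^2 - (-7.1038)^2 = 107.79630625 - 50.46397444 = 57.33233181
  phi_hat_1 = [gamma(1) gamma(0) - gamma(1) gamma(2)] / det = [(-7.1038)(10.3825) - (-7.1038)(7.7596)] / 57.33233181 = -18.63255702 / 57.33233181 = -0.325
  phi_hat_2 = [gamma(0) gamma(2) - gamma(1)^2] / det = [(10.3825)(7.7596) - (-7.1038)^2] / 57.33233181 = 30.10007256 / 57.33233181 = 0.525
So phi_hat = [-0.3250, 0.5250].
Therefore phi_hat_2 = 0.5250.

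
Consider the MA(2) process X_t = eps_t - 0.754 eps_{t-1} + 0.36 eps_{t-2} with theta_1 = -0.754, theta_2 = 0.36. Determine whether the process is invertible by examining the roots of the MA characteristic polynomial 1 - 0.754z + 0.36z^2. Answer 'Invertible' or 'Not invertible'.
\text{Invertible}

The MA(q) characteristic polynomial is P(z) = 1 - 0.754z + 0.36z^2.
Invertibility requires all roots to lie outside the unit circle, i.e. |z| > 1 for every root.
Set 1 + (-0.754) z + (0.36) z^2 = 0, i.e. a z^2 + b z + c = 0 with a = 0.36, b = -0.754, c = 1.
Discriminant D = b^2 - 4ac = (-0.754)^2 - 4*(0.36)*1 = 0.568516 - (1.44) = -0.871484.
D < 0, so the roots are the complex-conjugate pair z = (-b +/- i sqrt(-D)) / (2a) = 1.0472 +/- 1.2966i.
For a conjugate pair |z|^2 = z * conj(z) = (product of roots) = c/a = 1/(0.36) = 2.777778, so |z| = sqrt(2.777778) = 1.6667 for both roots.
Moduli of all roots: 1.6667, 1.6667.
All moduli strictly greater than 1? Yes.
Verdict: Invertible.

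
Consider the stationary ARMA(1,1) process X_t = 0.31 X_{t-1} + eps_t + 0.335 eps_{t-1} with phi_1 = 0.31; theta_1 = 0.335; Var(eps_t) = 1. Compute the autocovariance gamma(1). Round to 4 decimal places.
\gamma(1) = 0.7877

Multiply the model equation by X_{t-k} and take expectations. With theta_0 = psi_0 = 1 and psi_j the MA(infinity) weights, this gives
  gamma(k) - sum_i phi_i gamma(k-i) = c_k,
  c_k = sigma^2 * sum_{j=k..q} theta_j psi_{j-k}   (c_k = 0 for k > q),
using gamma(-m) = gamma(m).
psi-weights needed (psi_j = theta_j + sum_i phi_i psi_{j-i}):
  psi_1 = theta_1 + phi_1 = 0.335 + (0.31) = 0.645
Right-hand sides:
  c_0 = sigma^2 (1 + theta_1 psi_1) = 1 * (1 + (0.335)(0.645)) = 1 * 1.216075 = 1.216075
  c_1 = sigma^2 theta_1 = 1 * (0.335) = 0.335
  c_2 = 0
Equations for k = 0 and k = 1 (AR order 1):
  gamma(0) = phi_1 gamma(1) + c_0
  gamma(1) = phi_1 gamma(0) + c_1
Substituting the second into the first: gamma(0) (1 - phi_1^2) = c_0 + phi_1 c_1, so
  gamma(0) = (c_0 + phi_1 c_1) / (1 - phi_1^2) = (1.216075 + (0.31)(0.335)) / (1 - (0.31)^2) = 1.319925 / 0.9039 = 1.460256.
  gamma(1) = phi_1 gamma(0) + c_1 = (0.31)(1.460256) + (0.335) = 0.787679.
Therefore gamma(1) = 0.7877 (to 4 decimal places).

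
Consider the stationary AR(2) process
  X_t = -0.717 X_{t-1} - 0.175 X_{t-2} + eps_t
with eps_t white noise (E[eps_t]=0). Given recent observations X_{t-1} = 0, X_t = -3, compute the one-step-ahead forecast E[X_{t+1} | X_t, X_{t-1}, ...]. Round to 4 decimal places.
E[X_{t+1} \mid \mathcal F_t] = 2.1510

For an AR(p) model X_t = c + sum_i phi_i X_{t-i} + eps_t, the
one-step-ahead conditional mean is
  E[X_{t+1} | X_t, ...] = c + sum_i phi_i X_{t+1-i}.
Substitute known values:
  E[X_{t+1} | ...] = (-0.717) * (-3) + (-0.175) * (0)
                   = 2.1510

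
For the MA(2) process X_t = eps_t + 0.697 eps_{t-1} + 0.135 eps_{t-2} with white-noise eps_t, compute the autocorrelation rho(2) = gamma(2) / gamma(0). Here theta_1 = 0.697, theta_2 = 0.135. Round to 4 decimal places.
\rho(2) = 0.0898

For an MA(q) process with theta_0 = 1, the autocovariance is
  gamma(k) = sigma^2 * sum_{i=0..q-k} theta_i * theta_{i+k},
and rho(k) = gamma(k) / gamma(0). Sigma^2 cancels.
  numerator   = (1)*(0.135) = 0.135.
  denominator = (1)^2 + (0.697)^2 + (0.135)^2 = 1.504034.
  rho(2) = 0.135 / 1.504034 = 0.0898.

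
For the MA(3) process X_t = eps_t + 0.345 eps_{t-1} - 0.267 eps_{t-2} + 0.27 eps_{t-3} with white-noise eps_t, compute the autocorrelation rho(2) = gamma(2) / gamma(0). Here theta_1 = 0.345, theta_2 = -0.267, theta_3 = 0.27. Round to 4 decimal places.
\rho(2) = -0.1376

For an MA(q) process with theta_0 = 1, the autocovariance is
  gamma(k) = sigma^2 * sum_{i=0..q-k} theta_i * theta_{i+k},
and rho(k) = gamma(k) / gamma(0). Sigma^2 cancels.
  numerator   = (1)*(-0.267) + (0.345)*(0.27) = -0.17385.
  denominator = (1)^2 + (0.345)^2 + (-0.267)^2 + (0.27)^2 = 1.263214.
  rho(2) = -0.17385 / 1.263214 = -0.1376.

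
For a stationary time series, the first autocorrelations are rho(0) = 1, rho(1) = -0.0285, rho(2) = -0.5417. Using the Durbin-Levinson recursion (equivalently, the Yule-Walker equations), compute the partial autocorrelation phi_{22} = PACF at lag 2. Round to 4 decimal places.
\phi_{22} = -0.5430

The PACF at lag k is phi_{kk}, the last component of the solution
to the Yule-Walker system G_k phi = r_k where
  (G_k)_{ij} = rho(|i - j|), (r_k)_i = rho(i), i,j = 1..k.
Equivalently, Durbin-Levinson gives phi_{kk} iteratively:
  phi_{11} = rho(1)
  phi_{kk} = [rho(k) - sum_{j=1..k-1} phi_{k-1,j} rho(k-j)]
            / [1 - sum_{j=1..k-1} phi_{k-1,j} rho(j)],
  phi_{k,j} = phi_{k-1,j} - phi_{kk} phi_{k-1,k-j},  j = 1..k-1.
Step k = 1:
  phi_11 = rho(1) = -0.0285.
Step k = 2:
  phi_22 = [rho(2) - phi_11 rho(1)] / [1 - phi_11 rho(1)] = [-0.5417 - (-0.0285)(-0.0285)] / [1 - (-0.0285)(-0.0285)]
         = -0.54251225 / 0.99918775 = -0.543.
Therefore phi_{22} = -0.5430.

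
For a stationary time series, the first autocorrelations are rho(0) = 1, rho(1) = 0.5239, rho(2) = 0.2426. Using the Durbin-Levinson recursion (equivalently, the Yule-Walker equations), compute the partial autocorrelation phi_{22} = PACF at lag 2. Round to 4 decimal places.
\phi_{22} = -0.0439

The PACF at lag k is phi_{kk}, the last component of the solution
to the Yule-Walker system G_k phi = r_k where
  (G_k)_{ij} = rho(|i - j|), (r_k)_i = rho(i), i,j = 1..k.
Equivalently, Durbin-Levinson gives phi_{kk} iteratively:
  phi_{11} = rho(1)
  phi_{kk} = [rho(k) - sum_{j=1..k-1} phi_{k-1,j} rho(k-j)]
            / [1 - sum_{j=1..k-1} phi_{k-1,j} rho(j)],
  phi_{k,j} = phi_{k-1,j} - phi_{kk} phi_{k-1,k-j},  j = 1..k-1.
Step k = 1:
  phi_11 = rho(1) = 0.5239.
Step k = 2:
  phi_22 = [rho(2) - phi_11 rho(1)] / [1 - phi_11 rho(1)] = [0.2426 - (0.5239)(0.5239)] / [1 - (0.5239)(0.5239)]
         = -0.03187121 / 0.72552879 = -0.0439.
Therefore phi_{22} = -0.0439.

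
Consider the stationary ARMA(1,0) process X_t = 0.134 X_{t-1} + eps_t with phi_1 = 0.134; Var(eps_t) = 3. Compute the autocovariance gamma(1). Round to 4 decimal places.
\gamma(1) = 0.4094

Multiply the model equation by X_{t-k} and take expectations. With theta_0 = psi_0 = 1 and psi_j the MA(infinity) weights, this gives
  gamma(k) - sum_i phi_i gamma(k-i) = c_k,
  c_k = sigma^2 * sum_{j=k..q} theta_j psi_{j-k}   (c_k = 0 for k > q),
using gamma(-m) = gamma(m).
Pure AR (q = 0): c_0 = sigma^2 = 3, c_k = 0 for k >= 1.
Equations for k = 0 and k = 1 (AR order 1):
  gamma(0) = phi_1 gamma(1) + c_0
  gamma(1) = phi_1 gamma(0) + c_1
Substituting the second into the first: gamma(0) (1 - phi_1^2) = c_0 + phi_1 c_1, so
  gamma(0) = c_0 / (1 - phi_1^2) = 3 / (1 - (0.134)^2) = 3 / 0.982044 = 3.054853.
  gamma(1) = phi_1 gamma(0) = (0.134)(3.054853) = 0.40935.
Therefore gamma(1) = 0.4094 (to 4 decimal places).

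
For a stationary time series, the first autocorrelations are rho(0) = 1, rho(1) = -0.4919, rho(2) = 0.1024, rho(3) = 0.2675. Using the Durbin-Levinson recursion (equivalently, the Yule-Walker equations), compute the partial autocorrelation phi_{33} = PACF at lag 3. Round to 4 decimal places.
\phi_{33} = 0.3230

The PACF at lag k is phi_{kk}, the last component of the solution
to the Yule-Walker system G_k phi = r_k where
  (G_k)_{ij} = rho(|i - j|), (r_k)_i = rho(i), i,j = 1..k.
Equivalently, Durbin-Levinson gives phi_{kk} iteratively:
  phi_{11} = rho(1)
  phi_{kk} = [rho(k) - sum_{j=1..k-1} phi_{k-1,j} rho(k-j)]
            / [1 - sum_{j=1..k-1} phi_{k-1,j} rho(j)],
  phi_{k,j} = phi_{k-1,j} - phi_{kk} phi_{k-1,k-j},  j = 1..k-1.
Step k = 1:
  phi_11 = rho(1) = -0.4919.
Step k = 2:
  phi_22 = [rho(2) - phi_11 rho(1)] / [1 - phi_11 rho(1)] = [0.1024 - (-0.4919)(-0.4919)] / [1 - (-0.4919)(-0.4919)]
         = -0.13956561 / 0.75803439 = -0.184115.
  Update: phi_21 = phi_11 - phi_22 phi_11 = -0.4919 - (-0.184115)(-0.4919) = -0.582466.
Step k = 3:
  phi_33 = [rho(3) - phi_21 rho(2) - phi_22 rho(1)] / [1 - phi_21 rho(1) - phi_22 rho(2)]
    numerator   = 0.2675 - (-0.582466)(0.1024) - (-0.184115)(-0.4919) = 0.2365783
    denominator = 1 - (-0.582466)(-0.4919) - (-0.184115)(0.1024) = 0.73233825
  phi_33 = 0.2365783 / 0.73233825 = 0.323.
Therefore phi_{33} = 0.3230.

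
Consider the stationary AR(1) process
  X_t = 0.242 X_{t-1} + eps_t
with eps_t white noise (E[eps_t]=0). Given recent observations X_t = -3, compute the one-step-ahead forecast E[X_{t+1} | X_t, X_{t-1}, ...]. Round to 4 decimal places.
E[X_{t+1} \mid \mathcal F_t] = -0.7260

For an AR(p) model X_t = c + sum_i phi_i X_{t-i} + eps_t, the
one-step-ahead conditional mean is
  E[X_{t+1} | X_t, ...] = c + sum_i phi_i X_{t+1-i}.
Substitute known values:
  E[X_{t+1} | ...] = (0.242) * (-3)
                   = -0.7260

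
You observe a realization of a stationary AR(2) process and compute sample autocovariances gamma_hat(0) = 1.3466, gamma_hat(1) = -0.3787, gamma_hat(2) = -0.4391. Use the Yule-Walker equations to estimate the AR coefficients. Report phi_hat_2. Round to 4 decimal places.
\hat\phi_{2} = -0.4400

The Yule-Walker equations for an AR(p) process read, in matrix form,
  Gamma_p phi = r_p,   with   (Gamma_p)_{ij} = gamma(|i - j|),
                       (r_p)_i = gamma(i),   i,j = 1..p.
Substitute the sample gammas (Toeplitz matrix and right-hand side of size 2):
  Gamma_p = [[1.3466, -0.3787], [-0.3787, 1.3466]]
  r_p     = [-0.3787, -0.4391]
Written out:
  1.3466 phi_1 - 0.3787 phi_2 = -0.3787
  -0.3787 phi_1 + 1.3466 phi_2 = -0.4391
Solve by Cramer's rule:
  det = gamma(0)^2 - gamma(1)^2 = (1.3466)^2 - (-0.3787)^2 = 1.81333156 - 0.14341369 = 1.66991787
  phi_hat_1 = [gamma(1) gamma(0) - gamma(1) gamma(2)] / det = [(-0.3787)(1.3466) - (-0.3787)(-0.4391)] / 1.66991787 = -0.67624459 / 1.66991787 = -0.405
  phi_hat_2 = [gamma(0) gamma(2) - gamma(1)^2] / det = [(1.3466)(-0.4391) - (-0.3787)^2] / 1.66991787 = -0.73470575 / 1.66991787 = -0.44
So phi_hat = [-0.4050, -0.4400].
Therefore phi_hat_2 = -0.4400.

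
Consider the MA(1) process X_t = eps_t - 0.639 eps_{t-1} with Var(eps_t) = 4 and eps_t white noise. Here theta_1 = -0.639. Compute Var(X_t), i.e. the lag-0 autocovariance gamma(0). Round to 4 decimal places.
\gamma(0) = 5.6333

For an MA(q) process X_t = eps_t + sum_i theta_i eps_{t-i} with
Var(eps_t) = sigma^2, the variance is
  gamma(0) = sigma^2 * (1 + sum_i theta_i^2).
  sum_i theta_i^2 = (-0.639)^2 = 0.408321.
  gamma(0) = 4 * (1 + 0.408321) = 4 * 1.408321 = 5.633284, which rounds to 5.6333.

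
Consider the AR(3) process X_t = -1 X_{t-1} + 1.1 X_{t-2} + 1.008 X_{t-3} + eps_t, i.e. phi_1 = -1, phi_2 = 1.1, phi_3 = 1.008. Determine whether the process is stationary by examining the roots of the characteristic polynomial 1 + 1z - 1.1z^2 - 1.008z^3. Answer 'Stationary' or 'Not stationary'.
\text{Not stationary}

The AR(p) characteristic polynomial is P(z) = 1 + 1z - 1.1z^2 - 1.008z^3.
Stationarity requires all roots to lie outside the unit circle, i.e. |z| > 1 for every root.
Degree 3: look for a simple real root z0 first, then factor out (1 - z/z0) and solve the remaining quadratic.
Testing z0 = -1.25: P(-1.25) = 1 + (1)(-1.25) + (-1.1)(-1.25)^2 + (-1.008)(-1.25)^3
  = 1 + (-1.25) + (-1.71875) + (1.96875) = 0.  So z_0 = -1.25 is a root, |z_0| = 1.25.
Divide out the factor (1 + 0.8 z) = (1 - z/z0) (since 1/z0 = -0.8):
  P(z) = (1 + 0.8 z)(1 + (0.2) z + (-1.26) z^2)
  [check: z-coef 0.2 - (-0.8) = 1; z^2-coef -1.26 - (-0.8)(0.2) = -1.1; z^3-coef -(-0.8)(-1.26) = -1.008.]
Remaining roots from the quadratic factor 1 + (0.2) z + (-1.26) z^2:
  Set 1 + (0.2) z + (-1.26) z^2 = 0, i.e. a z^2 + b z + c = 0 with a = -1.26, b = 0.2, c = 1.
  Discriminant D = b^2 - 4ac = (0.2)^2 - 4*(-1.26)*1 = 0.04 - (-5.04) = 5.08.
  D >= 0, so the roots are real: z = (-b +/- sqrt(D)) / (2a) = (-0.2 +/- 2.253886) / (-2.52).
    z_1 = (-0.2 + 2.253886) / (-2.52) = -0.815,   |z_1| = 0.815.
    z_2 = (-0.2 - 2.253886) / (-2.52) = 0.9738,   |z_2| = 0.9738.
Moduli of all roots: 1.2500, 0.8150, 0.9738.
All moduli strictly greater than 1? No.
Verdict: Not stationary.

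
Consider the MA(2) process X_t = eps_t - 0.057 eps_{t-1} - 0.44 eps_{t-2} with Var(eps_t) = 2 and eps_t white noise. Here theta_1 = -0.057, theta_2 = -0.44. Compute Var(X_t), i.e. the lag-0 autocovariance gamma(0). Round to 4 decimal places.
\gamma(0) = 2.3937

For an MA(q) process X_t = eps_t + sum_i theta_i eps_{t-i} with
Var(eps_t) = sigma^2, the variance is
  gamma(0) = sigma^2 * (1 + sum_i theta_i^2).
  sum_i theta_i^2 = (-0.057)^2 + (-0.44)^2 = 0.003249 + 0.1936 = 0.196849.
  gamma(0) = 2 * (1 + 0.196849) = 2 * 1.196849 = 2.393698, which rounds to 2.3937.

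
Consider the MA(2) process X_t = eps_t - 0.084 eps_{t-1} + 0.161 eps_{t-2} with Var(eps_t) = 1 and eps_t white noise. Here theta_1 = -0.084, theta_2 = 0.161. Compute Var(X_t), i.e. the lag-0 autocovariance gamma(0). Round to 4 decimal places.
\gamma(0) = 1.0330

For an MA(q) process X_t = eps_t + sum_i theta_i eps_{t-i} with
Var(eps_t) = sigma^2, the variance is
  gamma(0) = sigma^2 * (1 + sum_i theta_i^2).
  sum_i theta_i^2 = (-0.084)^2 + (0.161)^2 = 0.007056 + 0.025921 = 0.032977.
  gamma(0) = 1 * (1 + 0.032977) = 1 * 1.032977 = 1.032977, which rounds to 1.0330.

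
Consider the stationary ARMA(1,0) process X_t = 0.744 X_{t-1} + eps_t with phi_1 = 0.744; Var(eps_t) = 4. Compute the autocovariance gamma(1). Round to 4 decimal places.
\gamma(1) = 6.6657

Multiply the model equation by X_{t-k} and take expectations. With theta_0 = psi_0 = 1 and psi_j the MA(infinity) weights, this gives
  gamma(k) - sum_i phi_i gamma(k-i) = c_k,
  c_k = sigma^2 * sum_{j=k..q} theta_j psi_{j-k}   (c_k = 0 for k > q),
using gamma(-m) = gamma(m).
Pure AR (q = 0): c_0 = sigma^2 = 4, c_k = 0 for k >= 1.
Equations for k = 0 and k = 1 (AR order 1):
  gamma(0) = phi_1 gamma(1) + c_0
  gamma(1) = phi_1 gamma(0) + c_1
Substituting the second into the first: gamma(0) (1 - phi_1^2) = c_0 + phi_1 c_1, so
  gamma(0) = c_0 / (1 - phi_1^2) = 4 / (1 - (0.744)^2) = 4 / 0.446464 = 8.959289.
  gamma(1) = phi_1 gamma(0) = (0.744)(8.959289) = 6.665711.
Therefore gamma(1) = 6.6657 (to 4 decimal places).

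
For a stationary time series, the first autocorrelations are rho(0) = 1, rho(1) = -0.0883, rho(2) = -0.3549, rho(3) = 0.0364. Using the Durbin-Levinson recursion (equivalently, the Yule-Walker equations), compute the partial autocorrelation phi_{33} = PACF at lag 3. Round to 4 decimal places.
\phi_{33} = -0.0450

The PACF at lag k is phi_{kk}, the last component of the solution
to the Yule-Walker system G_k phi = r_k where
  (G_k)_{ij} = rho(|i - j|), (r_k)_i = rho(i), i,j = 1..k.
Equivalently, Durbin-Levinson gives phi_{kk} iteratively:
  phi_{11} = rho(1)
  phi_{kk} = [rho(k) - sum_{j=1..k-1} phi_{k-1,j} rho(k-j)]
            / [1 - sum_{j=1..k-1} phi_{k-1,j} rho(j)],
  phi_{k,j} = phi_{k-1,j} - phi_{kk} phi_{k-1,k-j},  j = 1..k-1.
Step k = 1:
  phi_11 = rho(1) = -0.0883.
Step k = 2:
  phi_22 = [rho(2) - phi_11 rho(1)] / [1 - phi_11 rho(1)] = [-0.3549 - (-0.0883)(-0.0883)] / [1 - (-0.0883)(-0.0883)]
         = -0.36269689 / 0.99220311 = -0.365547.
  Update: phi_21 = phi_11 - phi_22 phi_11 = -0.0883 - (-0.365547)(-0.0883) = -0.120578.
Step k = 3:
  phi_33 = [rho(3) - phi_21 rho(2) - phi_22 rho(1)] / [1 - phi_21 rho(1) - phi_22 rho(2)]
    numerator   = 0.0364 - (-0.120578)(-0.3549) - (-0.365547)(-0.0883) = -0.03867086
    denominator = 1 - (-0.120578)(-0.0883) - (-0.365547)(-0.3549) = 0.85962034
  phi_33 = -0.03867086 / 0.85962034 = -0.045.
Therefore phi_{33} = -0.0450.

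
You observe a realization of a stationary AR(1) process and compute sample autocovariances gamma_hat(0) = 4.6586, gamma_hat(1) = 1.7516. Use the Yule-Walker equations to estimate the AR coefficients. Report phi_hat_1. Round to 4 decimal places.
\hat\phi_{1} = 0.3760

The Yule-Walker equations for an AR(p) process read, in matrix form,
  Gamma_p phi = r_p,   with   (Gamma_p)_{ij} = gamma(|i - j|),
                       (r_p)_i = gamma(i),   i,j = 1..p.
Substitute the sample gammas (Toeplitz matrix and right-hand side of size 1):
  Gamma_p = [[4.6586]]
  r_p     = [1.7516]
With p = 1 this is the single equation gamma(0) phi_1 = gamma(1):
  phi_hat_1 = gamma(1) / gamma(0) = 1.7516 / 4.6586 = 0.3760.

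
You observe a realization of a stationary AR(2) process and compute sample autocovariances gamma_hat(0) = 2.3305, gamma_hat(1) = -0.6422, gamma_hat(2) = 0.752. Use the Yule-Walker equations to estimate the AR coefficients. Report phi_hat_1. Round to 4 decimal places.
\hat\phi_{1} = -0.2020

The Yule-Walker equations for an AR(p) process read, in matrix form,
  Gamma_p phi = r_p,   with   (Gamma_p)_{ij} = gamma(|i - j|),
                       (r_p)_i = gamma(i),   i,j = 1..p.
Substitute the sample gammas (Toeplitz matrix and right-hand side of size 2):
  Gamma_p = [[2.3305, -0.6422], [-0.6422, 2.3305]]
  r_p     = [-0.6422, 0.752]
Written out:
  2.3305 phi_1 - 0.6422 phi_2 = -0.6422
  -0.6422 phi_1 + 2.3305 phi_2 = 0.752
Solve by Cramer's rule:
  det = gamma(0)^2 - gamma(1)^2 = (2.3305)^2 - (-0.6422)^2 = 5.43123025 - 0.41242084 = 5.01880941
  phi_hat_1 = [gamma(1) gamma(0) - gamma(1) gamma(2)] / det = [(-0.6422)(2.3305) - (-0.6422)(0.752)] / 5.01880941 = -1.0137127 / 5.01880941 = -0.202
  phi_hat_2 = [gamma(0) gamma(2) - gamma(1)^2] / det = [(2.3305)(0.752) - (-0.6422)^2] / 5.01880941 = 1.34011516 / 5.01880941 = 0.267
So phi_hat = [-0.2020, 0.2670].
Therefore phi_hat_1 = -0.2020.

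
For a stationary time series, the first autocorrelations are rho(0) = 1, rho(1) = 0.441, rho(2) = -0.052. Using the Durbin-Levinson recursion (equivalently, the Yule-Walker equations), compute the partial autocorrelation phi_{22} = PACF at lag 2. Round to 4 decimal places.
\phi_{22} = -0.3060

The PACF at lag k is phi_{kk}, the last component of the solution
to the Yule-Walker system G_k phi = r_k where
  (G_k)_{ij} = rho(|i - j|), (r_k)_i = rho(i), i,j = 1..k.
Equivalently, Durbin-Levinson gives phi_{kk} iteratively:
  phi_{11} = rho(1)
  phi_{kk} = [rho(k) - sum_{j=1..k-1} phi_{k-1,j} rho(k-j)]
            / [1 - sum_{j=1..k-1} phi_{k-1,j} rho(j)],
  phi_{k,j} = phi_{k-1,j} - phi_{kk} phi_{k-1,k-j},  j = 1..k-1.
Step k = 1:
  phi_11 = rho(1) = 0.441.
Step k = 2:
  phi_22 = [rho(2) - phi_11 rho(1)] / [1 - phi_11 rho(1)] = [-0.052 - (0.441)(0.441)] / [1 - (0.441)(0.441)]
         = -0.246481 / 0.805519 = -0.306.
Therefore phi_{22} = -0.3060.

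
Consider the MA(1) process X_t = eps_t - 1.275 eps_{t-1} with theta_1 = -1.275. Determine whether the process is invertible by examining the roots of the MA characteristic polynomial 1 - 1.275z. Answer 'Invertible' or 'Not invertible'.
\text{Not invertible}

The MA(q) characteristic polynomial is P(z) = 1 - 1.275z.
Invertibility requires all roots to lie outside the unit circle, i.e. |z| > 1 for every root.
This is linear in z: 1 + (-1.275) z = 0  =>  z = -1/(-1.275) = 0.784314,  |z| = 0.784314.
Moduli of all roots: 0.7843.
All moduli strictly greater than 1? No.
Verdict: Not invertible.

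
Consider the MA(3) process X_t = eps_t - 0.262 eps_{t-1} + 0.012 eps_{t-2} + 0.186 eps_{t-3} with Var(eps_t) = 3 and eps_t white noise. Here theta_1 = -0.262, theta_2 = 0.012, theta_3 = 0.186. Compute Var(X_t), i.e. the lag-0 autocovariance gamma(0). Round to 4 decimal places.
\gamma(0) = 3.3102

For an MA(q) process X_t = eps_t + sum_i theta_i eps_{t-i} with
Var(eps_t) = sigma^2, the variance is
  gamma(0) = sigma^2 * (1 + sum_i theta_i^2).
  sum_i theta_i^2 = (-0.262)^2 + (0.012)^2 + (0.186)^2 = 0.068644 + 0.000144 + 0.034596 = 0.103384.
  gamma(0) = 3 * (1 + 0.103384) = 3 * 1.103384 = 3.310152, which rounds to 3.3102.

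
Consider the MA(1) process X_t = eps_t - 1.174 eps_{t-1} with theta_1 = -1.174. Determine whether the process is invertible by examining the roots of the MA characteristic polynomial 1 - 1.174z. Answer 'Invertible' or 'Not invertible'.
\text{Not invertible}

The MA(q) characteristic polynomial is P(z) = 1 - 1.174z.
Invertibility requires all roots to lie outside the unit circle, i.e. |z| > 1 for every root.
This is linear in z: 1 + (-1.174) z = 0  =>  z = -1/(-1.174) = 0.851789,  |z| = 0.851789.
Moduli of all roots: 0.8518.
All moduli strictly greater than 1? No.
Verdict: Not invertible.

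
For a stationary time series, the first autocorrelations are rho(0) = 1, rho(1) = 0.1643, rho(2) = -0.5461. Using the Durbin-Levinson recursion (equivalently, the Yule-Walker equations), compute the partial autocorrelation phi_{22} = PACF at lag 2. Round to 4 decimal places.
\phi_{22} = -0.5890

The PACF at lag k is phi_{kk}, the last component of the solution
to the Yule-Walker system G_k phi = r_k where
  (G_k)_{ij} = rho(|i - j|), (r_k)_i = rho(i), i,j = 1..k.
Equivalently, Durbin-Levinson gives phi_{kk} iteratively:
  phi_{11} = rho(1)
  phi_{kk} = [rho(k) - sum_{j=1..k-1} phi_{k-1,j} rho(k-j)]
            / [1 - sum_{j=1..k-1} phi_{k-1,j} rho(j)],
  phi_{k,j} = phi_{k-1,j} - phi_{kk} phi_{k-1,k-j},  j = 1..k-1.
Step k = 1:
  phi_11 = rho(1) = 0.1643.
Step k = 2:
  phi_22 = [rho(2) - phi_11 rho(1)] / [1 - phi_11 rho(1)] = [-0.5461 - (0.1643)(0.1643)] / [1 - (0.1643)(0.1643)]
         = -0.57309449 / 0.97300551 = -0.589.
Therefore phi_{22} = -0.5890.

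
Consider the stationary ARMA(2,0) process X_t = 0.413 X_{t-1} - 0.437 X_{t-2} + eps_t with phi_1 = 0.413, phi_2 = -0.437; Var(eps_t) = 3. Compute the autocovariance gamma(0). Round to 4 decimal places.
\gamma(0) = 4.0420

Multiply the model equation by X_{t-k} and take expectations. With theta_0 = psi_0 = 1 and psi_j the MA(infinity) weights, this gives
  gamma(k) - sum_i phi_i gamma(k-i) = c_k,
  c_k = sigma^2 * sum_{j=k..q} theta_j psi_{j-k}   (c_k = 0 for k > q),
using gamma(-m) = gamma(m).
Pure AR (q = 0): c_0 = sigma^2 = 3, c_k = 0 for k >= 1.
Equations for k = 0, 1, 2 (AR order 2, c_2 = 0):
  (E0) gamma(0) = phi_1 gamma(1) + phi_2 gamma(2) + c_0
  (E1) gamma(1) = phi_1 gamma(0) + phi_2 gamma(1) + c_1
  (E2) gamma(2) = phi_1 gamma(1) + phi_2 gamma(0)
From (E1): gamma(1) = A gamma(0) + B with
  A = phi_1 / (1 - phi_2) = 0.413 / 1.437 = 0.287404,   B = c_1 / (1 - phi_2) = 0 / 1.437 = 0.
Insert (E2) into (E0): gamma(0) (1 - phi_2^2) = phi_1 (1 + phi_2) gamma(1) + c_0.
  phi_1 (1 + phi_2) = (0.413)(0.563) = 0.232519,   1 - phi_2^2 = 0.809031.
Replace gamma(1) by A gamma(0) + B and collect gamma(0):
  gamma(0) [0.809031 - (0.232519)(0.287404)] = c_0 = 3
  gamma(0) * 0.742204 = 3
  gamma(0) = 3 / 0.742204 = 4.042015.
Therefore gamma(0) = 4.0420 (to 4 decimal places).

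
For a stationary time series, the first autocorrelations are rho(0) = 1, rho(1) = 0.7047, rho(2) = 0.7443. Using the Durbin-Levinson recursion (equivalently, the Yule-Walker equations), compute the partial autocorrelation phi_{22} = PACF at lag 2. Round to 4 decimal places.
\phi_{22} = 0.4921

The PACF at lag k is phi_{kk}, the last component of the solution
to the Yule-Walker system G_k phi = r_k where
  (G_k)_{ij} = rho(|i - j|), (r_k)_i = rho(i), i,j = 1..k.
Equivalently, Durbin-Levinson gives phi_{kk} iteratively:
  phi_{11} = rho(1)
  phi_{kk} = [rho(k) - sum_{j=1..k-1} phi_{k-1,j} rho(k-j)]
            / [1 - sum_{j=1..k-1} phi_{k-1,j} rho(j)],
  phi_{k,j} = phi_{k-1,j} - phi_{kk} phi_{k-1,k-j},  j = 1..k-1.
Step k = 1:
  phi_11 = rho(1) = 0.7047.
Step k = 2:
  phi_22 = [rho(2) - phi_11 rho(1)] / [1 - phi_11 rho(1)] = [0.7443 - (0.7047)(0.7047)] / [1 - (0.7047)(0.7047)]
         = 0.24769791 / 0.50339791 = 0.4921.
Therefore phi_{22} = 0.4921.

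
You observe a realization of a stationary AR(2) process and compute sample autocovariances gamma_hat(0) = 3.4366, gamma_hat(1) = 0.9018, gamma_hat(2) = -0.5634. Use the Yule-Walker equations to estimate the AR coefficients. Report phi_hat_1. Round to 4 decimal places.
\hat\phi_{1} = 0.3280

The Yule-Walker equations for an AR(p) process read, in matrix form,
  Gamma_p phi = r_p,   with   (Gamma_p)_{ij} = gamma(|i - j|),
                       (r_p)_i = gamma(i),   i,j = 1..p.
Substitute the sample gammas (Toeplitz matrix and right-hand side of size 2):
  Gamma_p = [[3.4366, 0.9018], [0.9018, 3.4366]]
  r_p     = [0.9018, -0.5634]
Written out:
  3.4366 phi_1 + 0.9018 phi_2 = 0.9018
  0.9018 phi_1 + 3.4366 phi_2 = -0.5634
Solve by Cramer's rule:
  det = gamma(0)^2 - gamma(1)^2 = (3.4366)^2 - (0.9018)^2 = 11.81021956 - 0.81324324 = 10.99697632
  phi_hat_1 = [gamma(1) gamma(0) - gamma(1) gamma(2)] / det = [(0.9018)(3.4366) - (0.9018)(-0.5634)] / 10.99697632 = 3.6072 / 10.99697632 = 0.328
  phi_hat_2 = [gamma(0) gamma(2) - gamma(1)^2] / det = [(3.4366)(-0.5634) - (0.9018)^2] / 10.99697632 = -2.74942368 / 10.99697632 = -0.25
So phi_hat = [0.3280, -0.2500].
Therefore phi_hat_1 = 0.3280.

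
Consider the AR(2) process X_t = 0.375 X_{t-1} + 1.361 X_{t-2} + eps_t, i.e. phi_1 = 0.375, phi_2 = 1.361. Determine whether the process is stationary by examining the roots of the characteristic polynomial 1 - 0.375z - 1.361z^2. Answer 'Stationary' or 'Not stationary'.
\text{Not stationary}

The AR(p) characteristic polynomial is P(z) = 1 - 0.375z - 1.361z^2.
Stationarity requires all roots to lie outside the unit circle, i.e. |z| > 1 for every root.
Set 1 + (-0.375) z + (-1.361) z^2 = 0, i.e. a z^2 + b z + c = 0 with a = -1.361, b = -0.375, c = 1.
Discriminant D = b^2 - 4ac = (-0.375)^2 - 4*(-1.361)*1 = 0.140625 - (-5.444) = 5.584625.
D >= 0, so the roots are real: z = (-b +/- sqrt(D)) / (2a) = (0.375 +/- 2.363181) / (-2.722).
  z_1 = (0.375 + 2.363181) / (-2.722) = -1.0059,   |z_1| = 1.0059.
  z_2 = (0.375 - 2.363181) / (-2.722) = 0.7304,   |z_2| = 0.7304.
Moduli of all roots: 1.0059, 0.7304.
All moduli strictly greater than 1? No.
Verdict: Not stationary.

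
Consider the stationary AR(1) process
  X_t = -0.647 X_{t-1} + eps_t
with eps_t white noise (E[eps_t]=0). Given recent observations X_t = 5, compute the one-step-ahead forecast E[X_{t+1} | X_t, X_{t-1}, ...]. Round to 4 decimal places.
E[X_{t+1} \mid \mathcal F_t] = -3.2350

For an AR(p) model X_t = c + sum_i phi_i X_{t-i} + eps_t, the
one-step-ahead conditional mean is
  E[X_{t+1} | X_t, ...] = c + sum_i phi_i X_{t+1-i}.
Substitute known values:
  E[X_{t+1} | ...] = (-0.647) * (5)
                   = -3.2350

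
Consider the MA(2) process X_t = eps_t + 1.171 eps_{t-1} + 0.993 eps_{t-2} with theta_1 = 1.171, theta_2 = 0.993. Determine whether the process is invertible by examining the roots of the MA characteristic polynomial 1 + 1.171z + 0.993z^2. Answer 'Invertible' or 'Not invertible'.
\text{Invertible}

The MA(q) characteristic polynomial is P(z) = 1 + 1.171z + 0.993z^2.
Invertibility requires all roots to lie outside the unit circle, i.e. |z| > 1 for every root.
Set 1 + (1.171) z + (0.993) z^2 = 0, i.e. a z^2 + b z + c = 0 with a = 0.993, b = 1.171, c = 1.
Discriminant D = b^2 - 4ac = (1.171)^2 - 4*(0.993)*1 = 1.371241 - (3.972) = -2.600759.
D < 0, so the roots are the complex-conjugate pair z = (-b +/- i sqrt(-D)) / (2a) = -0.5896 +/- 0.812i.
For a conjugate pair |z|^2 = z * conj(z) = (product of roots) = c/a = 1/(0.993) = 1.007049, so |z| = sqrt(1.007049) = 1.0035 for both roots.
Moduli of all roots: 1.0035, 1.0035.
All moduli strictly greater than 1? Yes.
Verdict: Invertible.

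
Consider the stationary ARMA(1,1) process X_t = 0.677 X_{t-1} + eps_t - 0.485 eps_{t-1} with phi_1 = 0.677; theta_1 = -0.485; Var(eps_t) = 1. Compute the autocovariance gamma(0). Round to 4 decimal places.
\gamma(0) = 1.0681

Multiply the model equation by X_{t-k} and take expectations. With theta_0 = psi_0 = 1 and psi_j the MA(infinity) weights, this gives
  gamma(k) - sum_i phi_i gamma(k-i) = c_k,
  c_k = sigma^2 * sum_{j=k..q} theta_j psi_{j-k}   (c_k = 0 for k > q),
using gamma(-m) = gamma(m).
psi-weights needed (psi_j = theta_j + sum_i phi_i psi_{j-i}):
  psi_1 = theta_1 + phi_1 = -0.485 + (0.677) = 0.192
Right-hand sides:
  c_0 = sigma^2 (1 + theta_1 psi_1) = 1 * (1 + (-0.485)(0.192)) = 1 * 0.90688 = 0.90688
  c_1 = sigma^2 theta_1 = 1 * (-0.485) = -0.485
  c_2 = 0
Equations for k = 0 and k = 1 (AR order 1):
  gamma(0) = phi_1 gamma(1) + c_0
  gamma(1) = phi_1 gamma(0) + c_1
Substituting the second into the first: gamma(0) (1 - phi_1^2) = c_0 + phi_1 c_1, so
  gamma(0) = (c_0 + phi_1 c_1) / (1 - phi_1^2) = (0.90688 + (0.677)(-0.485)) / (1 - (0.677)^2) = 0.578535 / 0.541671 = 1.068056.
Therefore gamma(0) = 1.0681 (to 4 decimal places).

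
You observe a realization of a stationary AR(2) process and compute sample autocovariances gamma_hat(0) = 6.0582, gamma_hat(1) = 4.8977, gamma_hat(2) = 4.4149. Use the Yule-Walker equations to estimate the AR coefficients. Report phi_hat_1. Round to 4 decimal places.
\hat\phi_{1} = 0.6330

The Yule-Walker equations for an AR(p) process read, in matrix form,
  Gamma_p phi = r_p,   with   (Gamma_p)_{ij} = gamma(|i - j|),
                       (r_p)_i = gamma(i),   i,j = 1..p.
Substitute the sample gammas (Toeplitz matrix and right-hand side of size 2):
  Gamma_p = [[6.0582, 4.8977], [4.8977, 6.0582]]
  r_p     = [4.8977, 4.4149]
Written out:
  6.0582 phi_1 + 4.8977 phi_2 = 4.8977
  4.8977 phi_1 + 6.0582 phi_2 = 4.4149
Solve by Cramer's rule:
  det = gamma(0)^2 - gamma(1)^2 = (6.0582)^2 - (4.8977)^2 = 36.70178724 - 23.98746529 = 12.71432195
  phi_hat_1 = [gamma(1) gamma(0) - gamma(1) gamma(2)] / det = [(4.8977)(6.0582) - (4.8977)(4.4149)] / 12.71432195 = 8.04839041 / 12.71432195 = 0.633
  phi_hat_2 = [gamma(0) gamma(2) - gamma(1)^2] / det = [(6.0582)(4.4149) - (4.8977)^2] / 12.71432195 = 2.75888189 / 12.71432195 = 0.217
So phi_hat = [0.6330, 0.2170].
Therefore phi_hat_1 = 0.6330.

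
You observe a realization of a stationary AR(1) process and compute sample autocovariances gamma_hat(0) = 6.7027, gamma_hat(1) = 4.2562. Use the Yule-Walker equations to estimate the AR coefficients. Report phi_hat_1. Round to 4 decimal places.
\hat\phi_{1} = 0.6350

The Yule-Walker equations for an AR(p) process read, in matrix form,
  Gamma_p phi = r_p,   with   (Gamma_p)_{ij} = gamma(|i - j|),
                       (r_p)_i = gamma(i),   i,j = 1..p.
Substitute the sample gammas (Toeplitz matrix and right-hand side of size 1):
  Gamma_p = [[6.7027]]
  r_p     = [4.2562]
With p = 1 this is the single equation gamma(0) phi_1 = gamma(1):
  phi_hat_1 = gamma(1) / gamma(0) = 4.2562 / 6.7027 = 0.6350.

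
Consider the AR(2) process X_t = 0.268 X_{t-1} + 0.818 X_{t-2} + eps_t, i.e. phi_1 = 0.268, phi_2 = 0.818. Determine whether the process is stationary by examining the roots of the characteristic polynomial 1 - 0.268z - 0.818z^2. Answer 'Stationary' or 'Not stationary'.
\text{Not stationary}

The AR(p) characteristic polynomial is P(z) = 1 - 0.268z - 0.818z^2.
Stationarity requires all roots to lie outside the unit circle, i.e. |z| > 1 for every root.
Set 1 + (-0.268) z + (-0.818) z^2 = 0, i.e. a z^2 + b z + c = 0 with a = -0.818, b = -0.268, c = 1.
Discriminant D = b^2 - 4ac = (-0.268)^2 - 4*(-0.818)*1 = 0.071824 - (-3.272) = 3.343824.
D >= 0, so the roots are real: z = (-b +/- sqrt(D)) / (2a) = (0.268 +/- 1.828613) / (-1.636).
  z_1 = (0.268 + 1.828613) / (-1.636) = -1.2815,   |z_1| = 1.2815.
  z_2 = (0.268 - 1.828613) / (-1.636) = 0.9539,   |z_2| = 0.9539.
Moduli of all roots: 1.2815, 0.9539.
All moduli strictly greater than 1? No.
Verdict: Not stationary.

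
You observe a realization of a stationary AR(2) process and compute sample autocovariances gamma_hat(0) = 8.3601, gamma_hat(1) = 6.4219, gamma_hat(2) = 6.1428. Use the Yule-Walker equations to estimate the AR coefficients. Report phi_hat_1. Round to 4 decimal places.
\hat\phi_{1} = 0.4970

The Yule-Walker equations for an AR(p) process read, in matrix form,
  Gamma_p phi = r_p,   with   (Gamma_p)_{ij} = gamma(|i - j|),
                       (r_p)_i = gamma(i),   i,j = 1..p.
Substitute the sample gammas (Toeplitz matrix and right-hand side of size 2):
  Gamma_p = [[8.3601, 6.4219], [6.4219, 8.3601]]
  r_p     = [6.4219, 6.1428]
Written out:
  8.3601 phi_1 + 6.4219 phi_2 = 6.4219
  6.4219 phi_1 + 8.3601 phi_2 = 6.1428
Solve by Cramer's rule:
  det = gamma(0)^2 - gamma(1)^2 = (8.3601)^2 - (6.4219)^2 = 69.89127201 - 41.24079961 = 28.6504724
  phi_hat_1 = [gamma(1) gamma(0) - gamma(1) gamma(2)] / det = [(6.4219)(8.3601) - (6.4219)(6.1428)] / 28.6504724 = 14.23927887 / 28.6504724 = 0.497
  phi_hat_2 = [gamma(0) gamma(2) - gamma(1)^2] / det = [(8.3601)(6.1428) - (6.4219)^2] / 28.6504724 = 10.11362267 / 28.6504724 = 0.353
So phi_hat = [0.4970, 0.3530].
Therefore phi_hat_1 = 0.4970.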